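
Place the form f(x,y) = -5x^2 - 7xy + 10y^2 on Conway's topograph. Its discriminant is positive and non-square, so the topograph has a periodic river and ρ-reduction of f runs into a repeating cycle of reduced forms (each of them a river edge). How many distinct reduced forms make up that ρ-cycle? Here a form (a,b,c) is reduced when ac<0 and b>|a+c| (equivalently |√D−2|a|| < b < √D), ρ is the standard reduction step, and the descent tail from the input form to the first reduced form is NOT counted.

D = 249, ⌊√D⌋ = 15
descent: ρ → (10,7,-5)  [lands on river]
river: ρ → (-5,13,4)
river: ρ → (4,11,-8)
river: ρ → (-8,5,7)
river: ρ → (7,9,-6)
river: ρ → (-6,15,1)
river: ρ → (1,15,-6)
river: ρ → (-6,9,7)
river: ρ → (7,5,-8)
river: ρ → (-8,11,4)
river: ρ → (4,13,-5)
river: ρ → (-5,7,10)
river: ρ → (10,13,-2)
river: ρ → (-2,15,3)
river: ρ → (3,15,-2)
river: ρ → (-2,13,10)
ρ-cycle length = 16 (tail of 1 descent step not counted)

16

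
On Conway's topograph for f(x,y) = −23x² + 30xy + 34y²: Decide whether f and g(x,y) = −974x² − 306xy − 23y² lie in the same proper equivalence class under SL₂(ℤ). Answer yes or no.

D₁ = 4028, D₂ = 4028
river cycle of f (length 6): (34, 38, -19), (-19, 38, 34), (34, 30, -23), (-23, 62, 2), (2, 62, -23), (-23, 30, 34)
river cycle of g (length 6): (-23, 30, 34), (34, 38, -19), (-19, 38, 34), (34, 30, -23), (-23, 62, 2), (2, 62, -23)
cycles coincide ⇒ equivalent

yes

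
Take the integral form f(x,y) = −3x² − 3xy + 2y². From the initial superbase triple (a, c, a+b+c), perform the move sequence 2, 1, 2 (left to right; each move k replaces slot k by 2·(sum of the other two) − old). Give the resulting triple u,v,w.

start (-3,2,-4) = (f(1,0),f(0,1),f(1,1))
replace slot 2: 2·((-3)+(-4)) − 2 = -16 → (-3,-16,-4)
replace slot 1: 2·((-16)+(-4)) − (-3) = -37 → (-37,-16,-4)
replace slot 2: 2·((-37)+(-4)) − (-16) = -66 → (-37,-66,-4)

-37,-66,-4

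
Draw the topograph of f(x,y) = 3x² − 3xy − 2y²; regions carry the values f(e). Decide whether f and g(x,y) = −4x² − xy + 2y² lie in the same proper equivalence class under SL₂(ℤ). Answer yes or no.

D₁ = 33, D₂ = 33
river cycle of f (length 4): (-2, 3, 3), (3, 3, -2), (-2, 5, 1), (1, 5, -2)
river cycle of g (length 4): (2, 5, -1), (-1, 5, 2), (2, 3, -3), (-3, 3, 2)
cycles differ ⇒ inequivalent

no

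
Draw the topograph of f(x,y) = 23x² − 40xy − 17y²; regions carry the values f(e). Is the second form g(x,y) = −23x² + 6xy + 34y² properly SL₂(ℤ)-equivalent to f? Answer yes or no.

D₁ = 3164, D₂ = 3164
river cycle of f (length 6): (-17, 40, 23), (23, 52, -5), (-5, 48, 43), (43, 38, -10), (-10, 42, 35), (35, 28, -17)
river cycle of g (length 6): (-23, 52, 5), (5, 48, -43), (-43, 38, 10), (10, 42, -35), (-35, 28, 17), (17, 40, -23)
cycles differ ⇒ inequivalent

no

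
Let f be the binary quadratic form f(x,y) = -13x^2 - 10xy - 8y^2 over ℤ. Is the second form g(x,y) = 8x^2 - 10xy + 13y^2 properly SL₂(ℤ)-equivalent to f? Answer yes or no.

D₁ = -316, D₂ = -316
f is negative-definite; reduce −f:
−f: flip: (13,10,8)→(8,-10,13)
−f: translate: b→6 (≡-10 mod 16), so (8,-10,13)→(8,6,11)
−f: reduced (well bottom): (8,6,11) with a≤c, −a<b≤a
flip sign back: reduced form of f is (-8,-6,-11)
g: translate: b→6 (≡-10 mod 16), so (8,-10,13)→(8,6,11)
g: reduced (well bottom): (8,6,11) with a≤c, −a<b≤a
reduced forms (-8, -6, -11) vs (8, 6, 11) ⇒ inequivalent

no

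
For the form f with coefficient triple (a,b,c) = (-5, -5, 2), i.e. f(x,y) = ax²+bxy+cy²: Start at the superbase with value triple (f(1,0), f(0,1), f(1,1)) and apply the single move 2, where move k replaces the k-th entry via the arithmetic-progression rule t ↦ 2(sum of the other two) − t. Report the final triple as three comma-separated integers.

start (-5,2,-8) = (f(1,0),f(0,1),f(1,1))
replace slot 2: 2·((-5)+(-8)) − 2 = -28 → (-5,-28,-8)

-5,-28,-8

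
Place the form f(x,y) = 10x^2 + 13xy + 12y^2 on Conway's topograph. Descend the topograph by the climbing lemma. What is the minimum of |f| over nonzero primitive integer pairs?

translate: b→-7 (≡13 mod 20), so (10,13,12)→(10,-7,9)
flip: (10,-7,9)→(9,7,10)
reduced (well bottom): (9,7,10) with a≤c, −a<b≤a
well minimum = a = 9

9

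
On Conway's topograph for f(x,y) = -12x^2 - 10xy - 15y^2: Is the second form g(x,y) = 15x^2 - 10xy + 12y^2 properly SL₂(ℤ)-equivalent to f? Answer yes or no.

D₁ = -620, D₂ = -620
f is negative-definite; reduce −f:
−f: reduced (well bottom): (12,10,15) with a≤c, −a<b≤a
flip sign back: reduced form of f is (-12,-10,-15)
g: flip: (15,-10,12)→(12,10,15)
g: reduced (well bottom): (12,10,15) with a≤c, −a<b≤a
reduced forms (-12, -10, -15) vs (12, 10, 15) ⇒ inequivalent

no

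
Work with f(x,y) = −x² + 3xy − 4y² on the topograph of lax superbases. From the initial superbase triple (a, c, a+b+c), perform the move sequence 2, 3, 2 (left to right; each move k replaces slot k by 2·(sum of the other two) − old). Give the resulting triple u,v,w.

start (-1,-4,-2) = (f(1,0),f(0,1),f(1,1))
replace slot 2: 2·((-1)+(-2)) − (-4) = -2 → (-1,-2,-2)
replace slot 3: 2·((-1)+(-2)) − (-2) = -4 → (-1,-2,-4)
replace slot 2: 2·((-1)+(-4)) − (-2) = -8 → (-1,-8,-4)

-1,-8,-4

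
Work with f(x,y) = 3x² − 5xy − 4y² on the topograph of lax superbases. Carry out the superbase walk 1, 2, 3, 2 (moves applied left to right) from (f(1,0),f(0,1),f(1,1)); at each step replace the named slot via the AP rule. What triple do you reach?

start (3,-4,-6) = (f(1,0),f(0,1),f(1,1))
replace slot 1: 2·((-4)+(-6)) − 3 = -23 → (-23,-4,-6)
replace slot 2: 2·((-23)+(-6)) − (-4) = -54 → (-23,-54,-6)
replace slot 3: 2·((-23)+(-54)) − (-6) = -148 → (-23,-54,-148)
replace slot 2: 2·((-23)+(-148)) − (-54) = -288 → (-23,-288,-148)

-23,-288,-148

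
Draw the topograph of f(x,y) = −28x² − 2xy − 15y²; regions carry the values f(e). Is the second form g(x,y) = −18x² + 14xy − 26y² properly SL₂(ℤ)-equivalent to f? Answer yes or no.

D₁ = -1676, D₂ = -1676
f is negative-definite; reduce −f:
−f: flip: (28,2,15)→(15,-2,28)
−f: reduced (well bottom): (15,-2,28) with a≤c, −a<b≤a
flip sign back: reduced form of f is (-15,2,-28)
g is negative-definite; reduce −g:
−g: reduced (well bottom): (18,-14,26) with a≤c, −a<b≤a
flip sign back: reduced form of g is (-18,14,-26)
reduced forms (-15, 2, -28) vs (-18, 14, -26) ⇒ inequivalent

no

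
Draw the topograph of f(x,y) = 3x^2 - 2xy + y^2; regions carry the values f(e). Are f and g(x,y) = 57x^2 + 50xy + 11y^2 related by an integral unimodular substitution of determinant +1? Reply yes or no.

D₁ = -8, D₂ = -8
f: flip: (3,-2,1)→(1,2,3)
f: translate: b→0 (≡2 mod 2), so (1,2,3)→(1,0,2)
f: reduced (well bottom): (1,0,2) with a≤c, −a<b≤a
g: flip: (57,50,11)→(11,-50,57)
g: translate: b→-6 (≡-50 mod 22), so (11,-50,57)→(11,-6,1)
g: flip: (11,-6,1)→(1,6,11)
g: translate: b→0 (≡6 mod 2), so (1,6,11)→(1,0,2)
g: reduced (well bottom): (1,0,2) with a≤c, −a<b≤a
reduced forms (1, 0, 2) vs (1, 0, 2) ⇒ equivalent

yes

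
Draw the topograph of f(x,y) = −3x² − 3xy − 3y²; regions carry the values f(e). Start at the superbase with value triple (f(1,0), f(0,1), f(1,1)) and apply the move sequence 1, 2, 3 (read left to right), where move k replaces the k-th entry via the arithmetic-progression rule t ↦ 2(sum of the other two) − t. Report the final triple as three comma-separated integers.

start (-3,-3,-9) = (f(1,0),f(0,1),f(1,1))
replace slot 1: 2·((-3)+(-9)) − (-3) = -21 → (-21,-3,-9)
replace slot 2: 2·((-21)+(-9)) − (-3) = -57 → (-21,-57,-9)
replace slot 3: 2·((-21)+(-57)) − (-9) = -147 → (-21,-57,-147)

-21,-57,-147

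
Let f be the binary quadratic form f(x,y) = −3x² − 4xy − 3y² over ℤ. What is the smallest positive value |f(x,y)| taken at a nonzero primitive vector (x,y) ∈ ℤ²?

translate: b→-2 (≡4 mod 6), so (3,4,3)→(3,-2,2)
flip: (3,-2,2)→(2,2,3)
reduced (well bottom): (2,2,3) with a≤c, −a<b≤a
well minimum |f| = |-2| = 2 (negative-definite)

2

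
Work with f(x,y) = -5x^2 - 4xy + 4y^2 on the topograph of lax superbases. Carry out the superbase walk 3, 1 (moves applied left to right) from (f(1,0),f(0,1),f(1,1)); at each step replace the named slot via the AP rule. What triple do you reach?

start (-5,4,-5) = (f(1,0),f(0,1),f(1,1))
replace slot 3: 2·((-5)+4) − (-5) = 3 → (-5,4,3)
replace slot 1: 2·(4+3) − (-5) = 19 → (19,4,3)

19,4,3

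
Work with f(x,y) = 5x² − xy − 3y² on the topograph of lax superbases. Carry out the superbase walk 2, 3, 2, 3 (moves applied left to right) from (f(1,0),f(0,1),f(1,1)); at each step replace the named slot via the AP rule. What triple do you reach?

start (5,-3,1) = (f(1,0),f(0,1),f(1,1))
replace slot 2: 2·(5+1) − (-3) = 15 → (5,15,1)
replace slot 3: 2·(5+15) − 1 = 39 → (5,15,39)
replace slot 2: 2·(5+39) − 15 = 73 → (5,73,39)
replace slot 3: 2·(5+73) − 39 = 117 → (5,73,117)

5,73,117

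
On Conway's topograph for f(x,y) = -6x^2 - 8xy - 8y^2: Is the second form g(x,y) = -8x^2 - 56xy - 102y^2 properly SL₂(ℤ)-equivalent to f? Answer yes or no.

D₁ = -128, D₂ = -128
f is negative-definite; reduce −f:
−f: translate: b→-4 (≡8 mod 12), so (6,8,8)→(6,-4,6)
−f: flip: (6,-4,6)→(6,4,6)
−f: reduced (well bottom): (6,4,6) with a≤c, −a<b≤a
flip sign back: reduced form of f is (-6,-4,-6)
g is negative-definite; reduce −g:
−g: translate: b→8 (≡56 mod 16), so (8,56,102)→(8,8,6)
−g: flip: (8,8,6)→(6,-8,8)
−g: translate: b→4 (≡-8 mod 12), so (6,-8,8)→(6,4,6)
−g: reduced (well bottom): (6,4,6) with a≤c, −a<b≤a
flip sign back: reduced form of g is (-6,-4,-6)
reduced forms (-6, -4, -6) vs (-6, -4, -6) ⇒ equivalent

yes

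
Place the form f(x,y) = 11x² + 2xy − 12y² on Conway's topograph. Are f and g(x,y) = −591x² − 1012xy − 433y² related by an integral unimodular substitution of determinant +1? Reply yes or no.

D₁ = 532, D₂ = 532
river cycle of f (length 16): (-12, 22, 1), (1, 22, -12), (-12, 2, 11), (11, 20, -3), (-3, 22, 4), (4, 18, -13), (-13, 8, 9), (9, 10, -12), (-12, 14, 7), (7, 14, -12), … (6 more)
river cycle of g (length 16): (-12, 22, 1), (1, 22, -12), (-12, 2, 11), (11, 20, -3), (-3, 22, 4), (4, 18, -13), (-13, 8, 9), (9, 10, -12), (-12, 14, 7), (7, 14, -12), … (6 more)
cycles coincide ⇒ equivalent

yes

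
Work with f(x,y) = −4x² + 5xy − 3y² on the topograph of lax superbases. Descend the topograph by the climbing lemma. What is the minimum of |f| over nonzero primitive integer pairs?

translate: b→3 (≡-5 mod 8), so (4,-5,3)→(4,3,2)
flip: (4,3,2)→(2,-3,4)
translate: b→1 (≡-3 mod 4), so (2,-3,4)→(2,1,3)
reduced (well bottom): (2,1,3) with a≤c, −a<b≤a
well minimum |f| = |-2| = 2 (negative-definite)

2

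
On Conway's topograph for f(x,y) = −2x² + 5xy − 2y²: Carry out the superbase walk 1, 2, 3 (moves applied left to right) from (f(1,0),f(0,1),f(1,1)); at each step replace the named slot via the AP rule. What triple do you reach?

start (-2,-2,1) = (f(1,0),f(0,1),f(1,1))
replace slot 1: 2·((-2)+1) − (-2) = 0 → (0,-2,1)
replace slot 2: 2·(0+1) − (-2) = 4 → (0,4,1)
replace slot 3: 2·(0+4) − 1 = 7 → (0,4,7)

0,4,7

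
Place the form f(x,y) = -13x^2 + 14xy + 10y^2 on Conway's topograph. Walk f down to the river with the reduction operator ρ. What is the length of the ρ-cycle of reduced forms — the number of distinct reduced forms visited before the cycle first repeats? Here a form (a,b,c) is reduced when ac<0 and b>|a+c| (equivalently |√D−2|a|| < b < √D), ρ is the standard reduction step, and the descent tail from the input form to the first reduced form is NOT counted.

D = 716, ⌊√D⌋ = 26
river: ρ → (10,26,-1)
river: ρ → (-1,26,10)
river: ρ → (10,14,-13)
river: ρ → (-13,12,11)
river: ρ → (11,10,-14)
river: ρ → (-14,18,7)
river: ρ → (7,24,-5)
river: ρ → (-5,26,2)
river: ρ → (2,26,-5)
river: ρ → (-5,24,7)
river: ρ → (7,18,-14)
river: ρ → (-14,10,11)
river: ρ → (11,12,-13)
river: ρ → (-13,14,10)
ρ-cycle length = 14 (tail of 0 descent steps not counted)

14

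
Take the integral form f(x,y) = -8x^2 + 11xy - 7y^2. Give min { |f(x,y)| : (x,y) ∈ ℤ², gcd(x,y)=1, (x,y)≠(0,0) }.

translate: b→5 (≡-11 mod 16), so (8,-11,7)→(8,5,4)
flip: (8,5,4)→(4,-5,8)
translate: b→3 (≡-5 mod 8), so (4,-5,8)→(4,3,7)
reduced (well bottom): (4,3,7) with a≤c, −a<b≤a
well minimum |f| = |-4| = 4 (negative-definite)

4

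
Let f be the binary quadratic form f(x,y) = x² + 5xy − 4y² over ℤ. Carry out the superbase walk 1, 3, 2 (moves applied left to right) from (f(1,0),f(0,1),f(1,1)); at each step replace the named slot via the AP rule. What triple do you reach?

start (1,-4,2) = (f(1,0),f(0,1),f(1,1))
replace slot 1: 2·((-4)+2) − 1 = -5 → (-5,-4,2)
replace slot 3: 2·((-5)+(-4)) − 2 = -20 → (-5,-4,-20)
replace slot 2: 2·((-5)+(-20)) − (-4) = -46 → (-5,-46,-20)

-5,-46,-20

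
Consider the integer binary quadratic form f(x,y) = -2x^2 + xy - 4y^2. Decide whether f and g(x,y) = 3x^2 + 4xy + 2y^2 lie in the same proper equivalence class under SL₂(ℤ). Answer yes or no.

D₁ = -31, D₂ = -8
discriminants differ ⇒ not SL₂(ℤ)-equivalent

no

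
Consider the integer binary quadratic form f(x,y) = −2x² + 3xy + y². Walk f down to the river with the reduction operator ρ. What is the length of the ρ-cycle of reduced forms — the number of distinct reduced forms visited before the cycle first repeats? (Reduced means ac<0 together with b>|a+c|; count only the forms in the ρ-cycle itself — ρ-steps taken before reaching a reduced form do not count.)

D = 17, ⌊√D⌋ = 4
river: ρ → (1,3,-2)
river: ρ → (-2,1,2)
river: ρ → (2,3,-1)
river: ρ → (-1,3,2)
river: ρ → (2,1,-2)
river: ρ → (-2,3,1)
ρ-cycle length = 6 (tail of 0 descent steps not counted)

6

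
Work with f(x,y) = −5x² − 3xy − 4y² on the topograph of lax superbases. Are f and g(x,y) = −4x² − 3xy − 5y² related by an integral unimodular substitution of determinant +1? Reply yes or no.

D₁ = -71, D₂ = -71
f is negative-definite; reduce −f:
−f: flip: (5,3,4)→(4,-3,5)
−f: reduced (well bottom): (4,-3,5) with a≤c, −a<b≤a
flip sign back: reduced form of f is (-4,3,-5)
g is negative-definite; reduce −g:
−g: reduced (well bottom): (4,3,5) with a≤c, −a<b≤a
flip sign back: reduced form of g is (-4,-3,-5)
reduced forms (-4, 3, -5) vs (-4, -3, -5) ⇒ inequivalent

no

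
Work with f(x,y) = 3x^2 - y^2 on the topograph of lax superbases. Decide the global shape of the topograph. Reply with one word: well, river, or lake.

D = b²−4ac = 0² − 4·3·(-1) = 12
D > 0 non-square ⇒ indefinite ⇒ periodic river

river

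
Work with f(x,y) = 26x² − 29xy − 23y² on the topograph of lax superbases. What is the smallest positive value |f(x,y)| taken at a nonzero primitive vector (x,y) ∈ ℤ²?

descent: ρ → (-23,29,26)  [lands on river]
river: ρ → (26,23,-26)
river: ρ → (-26,29,23)
river: ρ → (23,17,-32)
river: ρ → (-32,47,8)
river: ρ → (8,49,-26)
river: ρ → (-26,55,2)
river: ρ → (2,53,-53)
river: ρ → (-53,53,2)
river: ρ → (2,55,-26)
river: ρ → (-26,49,8)
river: ρ → (8,47,-32)
river: ρ → (-32,17,23)
river: ρ → (23,29,-26)
river: ρ → (-26,23,26)
river: ρ → (26,29,-23)
river: ρ → (-23,17,32)
river: ρ → (32,47,-8)
river: ρ → (-8,49,26)
river: ρ → (26,55,-2)
river: ρ → (-2,53,53)
river: ρ → (53,53,-2)
river: ρ → (-2,55,26)
river: ρ → (26,49,-8)
river: ρ → (-8,47,32)
river: ρ → (32,17,-23)
closes: descent 1, river 26
min |a| on river = 2

2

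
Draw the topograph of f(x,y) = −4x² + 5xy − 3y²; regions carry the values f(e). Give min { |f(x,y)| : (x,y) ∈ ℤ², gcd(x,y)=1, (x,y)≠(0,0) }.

translate: b→3 (≡-5 mod 8), so (4,-5,3)→(4,3,2)
flip: (4,3,2)→(2,-3,4)
translate: b→1 (≡-3 mod 4), so (2,-3,4)→(2,1,3)
reduced (well bottom): (2,1,3) with a≤c, −a<b≤a
well minimum |f| = |-2| = 2 (negative-definite)

2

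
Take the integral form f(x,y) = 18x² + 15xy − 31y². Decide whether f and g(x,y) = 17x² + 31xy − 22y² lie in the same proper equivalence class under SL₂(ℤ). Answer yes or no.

D₁ = 2457, D₂ = 2457
river cycle of f (length 20): (-31, 47, 2), (2, 49, -7), (-7, 49, 2), (2, 47, -31), (-31, 15, 18), (18, 21, -28), (-28, 35, 11), (11, 31, -34), (-34, 37, 8), (8, 43, -19), … (10 more)
river cycle of g (length 22): (-22, 13, 26), (26, 39, -9), (-9, 33, 38), (38, 43, -4), (-4, 45, 27), (27, 9, -22), (-22, 35, 14), (14, 49, -1), (-1, 49, 14), (14, 35, -22), … (12 more)
cycles differ ⇒ inequivalent

no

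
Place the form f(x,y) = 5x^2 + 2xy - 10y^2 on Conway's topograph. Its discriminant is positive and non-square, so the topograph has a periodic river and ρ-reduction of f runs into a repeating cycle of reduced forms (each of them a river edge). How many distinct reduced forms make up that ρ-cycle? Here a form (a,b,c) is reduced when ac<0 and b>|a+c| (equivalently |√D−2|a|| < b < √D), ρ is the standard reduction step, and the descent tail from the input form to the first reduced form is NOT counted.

D = 204, ⌊√D⌋ = 14
descent: ρ → (-10,-2,5)
descent: ρ → (5,12,-3)  [lands on river]
river: ρ → (-3,12,5)
river: ρ → (5,8,-7)
river: ρ → (-7,6,6)
river: ρ → (6,6,-7)
river: ρ → (-7,8,5)
ρ-cycle length = 6 (tail of 2 descent steps not counted)

6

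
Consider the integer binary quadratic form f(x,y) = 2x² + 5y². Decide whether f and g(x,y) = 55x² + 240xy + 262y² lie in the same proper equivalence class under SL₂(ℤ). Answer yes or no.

D₁ = -40, D₂ = -40
f: reduced (well bottom): (2,0,5) with a≤c, −a<b≤a
g: translate: b→20 (≡240 mod 110), so (55,240,262)→(55,20,2)
g: flip: (55,20,2)→(2,-20,55)
g: translate: b→0 (≡-20 mod 4), so (2,-20,55)→(2,0,5)
g: reduced (well bottom): (2,0,5) with a≤c, −a<b≤a
reduced forms (2, 0, 5) vs (2, 0, 5) ⇒ equivalent

yes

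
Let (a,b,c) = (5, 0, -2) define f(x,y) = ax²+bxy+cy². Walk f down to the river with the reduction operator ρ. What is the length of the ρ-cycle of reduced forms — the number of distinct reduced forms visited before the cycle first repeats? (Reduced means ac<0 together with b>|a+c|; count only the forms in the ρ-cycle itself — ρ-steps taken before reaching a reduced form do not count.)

D = 40, ⌊√D⌋ = 6
descent: ρ → (-2,4,3)  [lands on river]
river: ρ → (3,2,-3)
river: ρ → (-3,4,2)
river: ρ → (2,4,-3)
river: ρ → (-3,2,3)
river: ρ → (3,4,-2)
ρ-cycle length = 6 (tail of 1 descent step not counted)

6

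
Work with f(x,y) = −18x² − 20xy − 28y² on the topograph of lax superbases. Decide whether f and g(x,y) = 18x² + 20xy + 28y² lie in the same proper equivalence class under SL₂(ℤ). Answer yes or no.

D₁ = -1616, D₂ = -1616
f is negative-definite; reduce −f:
−f: translate: b→-16 (≡20 mod 36), so (18,20,28)→(18,-16,26)
−f: reduced (well bottom): (18,-16,26) with a≤c, −a<b≤a
flip sign back: reduced form of f is (-18,16,-26)
g: translate: b→-16 (≡20 mod 36), so (18,20,28)→(18,-16,26)
g: reduced (well bottom): (18,-16,26) with a≤c, −a<b≤a
reduced forms (-18, 16, -26) vs (18, -16, 26) ⇒ inequivalent

no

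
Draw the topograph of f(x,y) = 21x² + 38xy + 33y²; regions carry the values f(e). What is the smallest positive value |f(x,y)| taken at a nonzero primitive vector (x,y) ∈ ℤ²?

translate: b→-4 (≡38 mod 42), so (21,38,33)→(21,-4,16)
flip: (21,-4,16)→(16,4,21)
reduced (well bottom): (16,4,21) with a≤c, −a<b≤a
well minimum = a = 16

16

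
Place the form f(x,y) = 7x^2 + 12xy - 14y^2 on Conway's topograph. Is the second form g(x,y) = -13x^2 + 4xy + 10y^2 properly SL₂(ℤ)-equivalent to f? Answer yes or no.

D₁ = 536, D₂ = 536
river cycle of f (length 14): (-14, 16, 5), (5, 14, -17), (-17, 20, 2), (2, 20, -17), (-17, 14, 5), (5, 16, -14), (-14, 12, 7), (7, 16, -10), (-10, 4, 13), (13, 22, -1), … (4 more)
river cycle of g (length 14): (10, 16, -7), (-7, 12, 14), (14, 16, -5), (-5, 14, 17), (17, 20, -2), (-2, 20, 17), (17, 14, -5), (-5, 16, 14), (14, 12, -7), (-7, 16, 10), … (4 more)
cycles differ ⇒ inequivalent

no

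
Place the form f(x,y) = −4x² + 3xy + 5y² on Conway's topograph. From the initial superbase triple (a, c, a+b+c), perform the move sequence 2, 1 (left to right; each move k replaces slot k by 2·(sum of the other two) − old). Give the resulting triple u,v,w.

start (-4,5,4) = (f(1,0),f(0,1),f(1,1))
replace slot 2: 2·((-4)+4) − 5 = -5 → (-4,-5,4)
replace slot 1: 2·((-5)+4) − (-4) = 2 → (2,-5,4)

2,-5,4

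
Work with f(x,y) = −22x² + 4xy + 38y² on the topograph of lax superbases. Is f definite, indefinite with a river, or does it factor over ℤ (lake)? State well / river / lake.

D = b²−4ac = 4² − 4·(-22)·38 = 3360
D > 0 non-square ⇒ indefinite ⇒ periodic river

river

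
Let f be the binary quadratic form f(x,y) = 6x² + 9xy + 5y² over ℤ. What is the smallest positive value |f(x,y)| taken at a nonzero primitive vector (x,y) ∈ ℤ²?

translate: b→-3 (≡9 mod 12), so (6,9,5)→(6,-3,2)
flip: (6,-3,2)→(2,3,6)
translate: b→-1 (≡3 mod 4), so (2,3,6)→(2,-1,5)
reduced (well bottom): (2,-1,5) with a≤c, −a<b≤a
well minimum = a = 2

2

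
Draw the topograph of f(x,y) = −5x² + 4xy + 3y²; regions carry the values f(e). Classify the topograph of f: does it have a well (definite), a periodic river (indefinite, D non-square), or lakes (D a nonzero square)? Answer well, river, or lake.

D = b²−4ac = 4² − 4·(-5)·3 = 76
D > 0 non-square ⇒ indefinite ⇒ periodic river

river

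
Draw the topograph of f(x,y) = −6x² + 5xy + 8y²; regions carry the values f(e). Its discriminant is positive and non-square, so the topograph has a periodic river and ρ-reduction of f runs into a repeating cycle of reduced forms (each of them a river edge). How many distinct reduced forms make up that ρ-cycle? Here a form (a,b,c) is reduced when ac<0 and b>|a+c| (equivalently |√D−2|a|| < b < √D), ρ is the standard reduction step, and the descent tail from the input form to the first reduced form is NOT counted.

D = 217, ⌊√D⌋ = 14
river: ρ → (8,11,-3)
river: ρ → (-3,13,4)
river: ρ → (4,11,-6)
river: ρ → (-6,13,2)
river: ρ → (2,11,-12)
river: ρ → (-12,13,1)
river: ρ → (1,13,-12)
river: ρ → (-12,11,2)
river: ρ → (2,13,-6)
river: ρ → (-6,11,4)
river: ρ → (4,13,-3)
river: ρ → (-3,11,8)
river: ρ → (8,5,-6)
river: ρ → (-6,7,7)
river: ρ → (7,7,-6)
river: ρ → (-6,5,8)
ρ-cycle length = 16 (tail of 0 descent steps not counted)

16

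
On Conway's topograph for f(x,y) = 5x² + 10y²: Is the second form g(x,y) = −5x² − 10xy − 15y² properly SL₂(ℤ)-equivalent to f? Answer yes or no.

D₁ = -200, D₂ = -200
f: reduced (well bottom): (5,0,10) with a≤c, −a<b≤a
g is negative-definite; reduce −g:
−g: translate: b→0 (≡10 mod 10), so (5,10,15)→(5,0,10)
−g: reduced (well bottom): (5,0,10) with a≤c, −a<b≤a
flip sign back: reduced form of g is (-5,0,-10)
reduced forms (5, 0, 10) vs (-5, 0, -10) ⇒ inequivalent

no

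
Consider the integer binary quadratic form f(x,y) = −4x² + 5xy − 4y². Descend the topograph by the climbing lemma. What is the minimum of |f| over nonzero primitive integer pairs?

translate: b→3 (≡-5 mod 8), so (4,-5,4)→(4,3,3)
flip: (4,3,3)→(3,-3,4)
translate: b→3 (≡-3 mod 6), so (3,-3,4)→(3,3,4)
reduced (well bottom): (3,3,4) with a≤c, −a<b≤a
well minimum |f| = |-3| = 3 (negative-definite)

3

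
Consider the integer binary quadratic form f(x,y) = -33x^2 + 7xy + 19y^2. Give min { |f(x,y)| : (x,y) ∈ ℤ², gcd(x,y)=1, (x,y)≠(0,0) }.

descent: ρ → (19,31,-21)  [lands on river]
river: ρ → (-21,11,29)
river: ρ → (29,47,-3)
river: ρ → (-3,49,13)
river: ρ → (13,29,-33)
river: ρ → (-33,37,9)
river: ρ → (9,35,-37)
river: ρ → (-37,39,7)
river: ρ → (7,45,-19)
river: ρ → (-19,31,21)
river: ρ → (21,11,-29)
river: ρ → (-29,47,3)
river: ρ → (3,49,-13)
river: ρ → (-13,29,33)
river: ρ → (33,37,-9)
river: ρ → (-9,35,37)
river: ρ → (37,39,-7)
river: ρ → (-7,45,19)
closes: descent 1, river 18
min |a| on river = 3

3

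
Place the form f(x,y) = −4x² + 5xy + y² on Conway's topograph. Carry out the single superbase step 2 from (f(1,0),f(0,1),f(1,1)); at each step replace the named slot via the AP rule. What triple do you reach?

start (-4,1,2) = (f(1,0),f(0,1),f(1,1))
replace slot 2: 2·((-4)+2) − 1 = -5 → (-4,-5,2)

-4,-5,2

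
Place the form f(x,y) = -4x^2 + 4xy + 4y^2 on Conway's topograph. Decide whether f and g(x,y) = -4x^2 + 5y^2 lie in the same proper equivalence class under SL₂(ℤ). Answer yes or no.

D₁ = 80, D₂ = 80
river cycle of f (length 2): (4, 4, -4), (-4, 4, 4)
river cycle of g (length 2): (-4, 8, 1), (1, 8, -4)
cycles differ ⇒ inequivalent

no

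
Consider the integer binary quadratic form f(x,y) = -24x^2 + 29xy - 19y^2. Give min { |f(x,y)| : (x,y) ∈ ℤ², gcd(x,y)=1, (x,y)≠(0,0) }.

translate: b→19 (≡-29 mod 48), so (24,-29,19)→(24,19,14)
flip: (24,19,14)→(14,-19,24)
translate: b→9 (≡-19 mod 28), so (14,-19,24)→(14,9,19)
reduced (well bottom): (14,9,19) with a≤c, −a<b≤a
well minimum |f| = |-14| = 14 (negative-definite)

14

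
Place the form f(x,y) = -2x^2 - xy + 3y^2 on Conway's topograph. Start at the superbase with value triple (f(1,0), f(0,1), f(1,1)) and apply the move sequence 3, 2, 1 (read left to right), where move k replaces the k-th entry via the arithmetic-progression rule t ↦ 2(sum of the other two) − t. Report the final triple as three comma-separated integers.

start (-2,3,0) = (f(1,0),f(0,1),f(1,1))
replace slot 3: 2·((-2)+3) − 0 = 2 → (-2,3,2)
replace slot 2: 2·((-2)+2) − 3 = -3 → (-2,-3,2)
replace slot 1: 2·((-3)+2) − (-2) = 0 → (0,-3,2)

0,-3,2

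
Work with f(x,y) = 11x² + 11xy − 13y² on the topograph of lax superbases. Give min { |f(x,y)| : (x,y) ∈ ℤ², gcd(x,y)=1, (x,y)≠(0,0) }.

river: ρ → (-13,15,9)
river: ρ → (9,21,-7)
river: ρ → (-7,21,9)
river: ρ → (9,15,-13)
river: ρ → (-13,11,11)
river: ρ → (11,11,-13)
closes: descent 0, river 6
min |a| on river = 7

7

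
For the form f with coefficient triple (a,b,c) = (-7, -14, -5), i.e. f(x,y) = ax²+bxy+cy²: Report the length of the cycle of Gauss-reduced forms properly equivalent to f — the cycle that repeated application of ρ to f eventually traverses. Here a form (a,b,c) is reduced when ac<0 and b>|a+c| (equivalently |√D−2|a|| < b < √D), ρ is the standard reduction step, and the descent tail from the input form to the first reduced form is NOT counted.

D = 56, ⌊√D⌋ = 7
descent: ρ → (-5,4,2)  [lands on river]
river: ρ → (2,4,-5)
river: ρ → (-5,6,1)
river: ρ → (1,6,-5)
ρ-cycle length = 4 (tail of 1 descent step not counted)

4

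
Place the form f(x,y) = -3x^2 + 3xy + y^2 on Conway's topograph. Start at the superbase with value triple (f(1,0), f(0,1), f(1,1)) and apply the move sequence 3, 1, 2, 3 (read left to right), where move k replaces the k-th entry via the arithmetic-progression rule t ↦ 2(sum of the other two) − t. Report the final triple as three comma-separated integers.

start (-3,1,1) = (f(1,0),f(0,1),f(1,1))
replace slot 3: 2·((-3)+1) − 1 = -5 → (-3,1,-5)
replace slot 1: 2·(1+(-5)) − (-3) = -5 → (-5,1,-5)
replace slot 2: 2·((-5)+(-5)) − 1 = -21 → (-5,-21,-5)
replace slot 3: 2·((-5)+(-21)) − (-5) = -47 → (-5,-21,-47)

-5,-21,-47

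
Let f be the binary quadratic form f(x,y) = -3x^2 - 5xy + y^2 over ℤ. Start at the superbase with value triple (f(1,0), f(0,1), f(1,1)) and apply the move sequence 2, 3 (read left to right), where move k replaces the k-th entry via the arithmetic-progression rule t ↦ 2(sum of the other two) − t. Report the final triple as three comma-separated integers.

start (-3,1,-7) = (f(1,0),f(0,1),f(1,1))
replace slot 2: 2·((-3)+(-7)) − 1 = -21 → (-3,-21,-7)
replace slot 3: 2·((-3)+(-21)) − (-7) = -41 → (-3,-21,-41)

-3,-21,-41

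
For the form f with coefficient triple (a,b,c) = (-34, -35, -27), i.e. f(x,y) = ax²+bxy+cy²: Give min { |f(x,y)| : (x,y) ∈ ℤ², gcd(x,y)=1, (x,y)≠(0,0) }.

translate: b→-33 (≡35 mod 68), so (34,35,27)→(34,-33,26)
flip: (34,-33,26)→(26,33,34)
translate: b→-19 (≡33 mod 52), so (26,33,34)→(26,-19,27)
reduced (well bottom): (26,-19,27) with a≤c, −a<b≤a
well minimum |f| = |-26| = 26 (negative-definite)

26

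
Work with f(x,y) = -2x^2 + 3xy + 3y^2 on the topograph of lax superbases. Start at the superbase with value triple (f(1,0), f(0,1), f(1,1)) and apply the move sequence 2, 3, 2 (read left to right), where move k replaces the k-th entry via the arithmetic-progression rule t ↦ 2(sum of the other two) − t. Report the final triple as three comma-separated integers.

start (-2,3,4) = (f(1,0),f(0,1),f(1,1))
replace slot 2: 2·((-2)+4) − 3 = 1 → (-2,1,4)
replace slot 3: 2·((-2)+1) − 4 = -6 → (-2,1,-6)
replace slot 2: 2·((-2)+(-6)) − 1 = -17 → (-2,-17,-6)

-2,-17,-6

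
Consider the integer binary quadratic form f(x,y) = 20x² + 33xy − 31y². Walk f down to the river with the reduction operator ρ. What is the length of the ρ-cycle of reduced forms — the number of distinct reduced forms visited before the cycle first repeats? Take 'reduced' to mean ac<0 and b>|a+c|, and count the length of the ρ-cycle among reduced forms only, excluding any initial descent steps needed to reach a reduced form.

D = 3569, ⌊√D⌋ = 59
river: ρ → (-31,29,22)
river: ρ → (22,59,-1)
river: ρ → (-1,59,22)
river: ρ → (22,29,-31)
river: ρ → (-31,33,20)
river: ρ → (20,47,-17)
river: ρ → (-17,55,8)
river: ρ → (8,57,-10)
river: ρ → (-10,43,43)
river: ρ → (43,43,-10)
river: ρ → (-10,57,8)
river: ρ → (8,55,-17)
river: ρ → (-17,47,20)
river: ρ → (20,33,-31)
ρ-cycle length = 14 (tail of 0 descent steps not counted)

14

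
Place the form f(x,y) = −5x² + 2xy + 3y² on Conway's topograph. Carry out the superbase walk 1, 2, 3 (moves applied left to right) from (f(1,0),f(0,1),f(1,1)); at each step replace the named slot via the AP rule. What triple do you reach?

start (-5,3,0) = (f(1,0),f(0,1),f(1,1))
replace slot 1: 2·(3+0) − (-5) = 11 → (11,3,0)
replace slot 2: 2·(11+0) − 3 = 19 → (11,19,0)
replace slot 3: 2·(11+19) − 0 = 60 → (11,19,60)

11,19,60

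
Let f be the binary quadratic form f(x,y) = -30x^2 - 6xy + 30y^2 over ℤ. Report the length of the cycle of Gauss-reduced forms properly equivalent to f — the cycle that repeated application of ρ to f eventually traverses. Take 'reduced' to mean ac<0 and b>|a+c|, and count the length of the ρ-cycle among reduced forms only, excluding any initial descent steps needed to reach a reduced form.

D = 3636, ⌊√D⌋ = 60
descent: ρ → (30,6,-30)  [lands on river]
river: ρ → (-30,54,6)
river: ρ → (6,54,-30)
river: ρ → (-30,6,30)
river: ρ → (30,54,-6)
river: ρ → (-6,54,30)
ρ-cycle length = 6 (tail of 1 descent step not counted)

6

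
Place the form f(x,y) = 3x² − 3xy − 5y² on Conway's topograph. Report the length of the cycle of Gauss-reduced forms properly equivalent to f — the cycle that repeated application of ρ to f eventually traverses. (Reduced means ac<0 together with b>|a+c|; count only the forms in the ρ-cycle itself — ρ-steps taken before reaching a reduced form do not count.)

D = 69, ⌊√D⌋ = 8
descent: ρ → (-5,3,3)  [lands on river]
river: ρ → (3,3,-5)
river: ρ → (-5,7,1)
river: ρ → (1,7,-5)
ρ-cycle length = 4 (tail of 1 descent step not counted)

4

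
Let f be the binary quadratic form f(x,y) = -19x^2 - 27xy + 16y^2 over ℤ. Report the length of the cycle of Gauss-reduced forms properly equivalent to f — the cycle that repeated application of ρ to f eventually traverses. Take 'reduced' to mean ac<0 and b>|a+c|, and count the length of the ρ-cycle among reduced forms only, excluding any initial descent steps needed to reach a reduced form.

D = 1945, ⌊√D⌋ = 44
descent: ρ → (16,27,-19)  [lands on river]
river: ρ → (-19,11,24)
river: ρ → (24,37,-6)
river: ρ → (-6,35,30)
river: ρ → (30,25,-11)
river: ρ → (-11,41,6)
river: ρ → (6,43,-4)
river: ρ → (-4,37,36)
river: ρ → (36,35,-5)
river: ρ → (-5,35,36)
river: ρ → (36,37,-4)
river: ρ → (-4,43,6)
river: ρ → (6,41,-11)
river: ρ → (-11,25,30)
river: ρ → (30,35,-6)
river: ρ → (-6,37,24)
river: ρ → (24,11,-19)
river: ρ → (-19,27,16)
river: ρ → (16,37,-9)
river: ρ → (-9,35,20)
river: ρ → (20,5,-24)
river: ρ → (-24,43,1)
river: ρ → (1,43,-24)
river: ρ → (-24,5,20)
river: ρ → (20,35,-9)
river: ρ → (-9,37,16)
ρ-cycle length = 26 (tail of 1 descent step not counted)

26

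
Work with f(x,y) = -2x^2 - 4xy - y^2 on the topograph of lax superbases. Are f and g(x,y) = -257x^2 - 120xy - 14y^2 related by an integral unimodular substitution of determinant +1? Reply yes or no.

D₁ = 8, D₂ = 8
river cycle of f (length 2): (-1, 2, 1), (1, 2, -1)
river cycle of g (length 2): (-1, 2, 1), (1, 2, -1)
cycles coincide ⇒ equivalent

yes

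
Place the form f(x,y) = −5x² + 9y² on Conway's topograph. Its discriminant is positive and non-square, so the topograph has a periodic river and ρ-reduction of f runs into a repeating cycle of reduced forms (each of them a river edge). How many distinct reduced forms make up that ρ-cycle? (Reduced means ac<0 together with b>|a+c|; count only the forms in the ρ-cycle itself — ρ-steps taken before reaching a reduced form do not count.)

D = 180, ⌊√D⌋ = 13
descent: ρ → (9,0,-5)
descent: ρ → (-5,10,4)  [lands on river]
river: ρ → (4,6,-9)
river: ρ → (-9,12,1)
river: ρ → (1,12,-9)
river: ρ → (-9,6,4)
river: ρ → (4,10,-5)
ρ-cycle length = 6 (tail of 2 descent steps not counted)

6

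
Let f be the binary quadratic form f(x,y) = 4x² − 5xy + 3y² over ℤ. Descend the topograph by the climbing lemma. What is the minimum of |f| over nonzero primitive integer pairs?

translate: b→3 (≡-5 mod 8), so (4,-5,3)→(4,3,2)
flip: (4,3,2)→(2,-3,4)
translate: b→1 (≡-3 mod 4), so (2,-3,4)→(2,1,3)
reduced (well bottom): (2,1,3) with a≤c, −a<b≤a
well minimum = a = 2

2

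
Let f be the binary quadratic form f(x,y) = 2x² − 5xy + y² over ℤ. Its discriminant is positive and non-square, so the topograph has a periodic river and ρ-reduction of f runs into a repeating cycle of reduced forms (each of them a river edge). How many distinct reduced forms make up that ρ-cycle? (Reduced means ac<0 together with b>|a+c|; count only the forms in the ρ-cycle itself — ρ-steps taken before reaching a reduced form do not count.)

D = 17, ⌊√D⌋ = 4
descent: ρ → (1,3,-2)  [lands on river]
river: ρ → (-2,1,2)
river: ρ → (2,3,-1)
river: ρ → (-1,3,2)
river: ρ → (2,1,-2)
river: ρ → (-2,3,1)
ρ-cycle length = 6 (tail of 1 descent step not counted)

6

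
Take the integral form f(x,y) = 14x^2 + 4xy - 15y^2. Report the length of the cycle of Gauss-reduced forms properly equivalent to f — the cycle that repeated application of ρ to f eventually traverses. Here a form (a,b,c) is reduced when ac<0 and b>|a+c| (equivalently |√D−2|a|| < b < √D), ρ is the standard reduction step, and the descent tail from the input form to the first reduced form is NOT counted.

D = 856, ⌊√D⌋ = 29
river: ρ → (-15,26,3)
river: ρ → (3,28,-6)
river: ρ → (-6,20,19)
river: ρ → (19,18,-7)
river: ρ → (-7,24,10)
river: ρ → (10,16,-15)
river: ρ → (-15,14,11)
river: ρ → (11,8,-18)
river: ρ → (-18,28,1)
river: ρ → (1,28,-18)
river: ρ → (-18,8,11)
river: ρ → (11,14,-15)
river: ρ → (-15,16,10)
river: ρ → (10,24,-7)
river: ρ → (-7,18,19)
river: ρ → (19,20,-6)
river: ρ → (-6,28,3)
river: ρ → (3,26,-15)
river: ρ → (-15,4,14)
river: ρ → (14,24,-5)
river: ρ → (-5,26,9)
river: ρ → (9,28,-2)
river: ρ → (-2,28,9)
river: ρ → (9,26,-5)
river: ρ → (-5,24,14)
river: ρ → (14,4,-15)
ρ-cycle length = 26 (tail of 0 descent steps not counted)

26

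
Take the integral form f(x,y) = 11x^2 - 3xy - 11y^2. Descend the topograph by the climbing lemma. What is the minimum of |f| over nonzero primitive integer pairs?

descent: ρ → (-11,3,11)  [lands on river]
river: ρ → (11,19,-3)
river: ρ → (-3,17,17)
river: ρ → (17,17,-3)
river: ρ → (-3,19,11)
river: ρ → (11,3,-11)
river: ρ → (-11,19,3)
river: ρ → (3,17,-17)
river: ρ → (-17,17,3)
river: ρ → (3,19,-11)
closes: descent 1, river 10
min |a| on river = 3

3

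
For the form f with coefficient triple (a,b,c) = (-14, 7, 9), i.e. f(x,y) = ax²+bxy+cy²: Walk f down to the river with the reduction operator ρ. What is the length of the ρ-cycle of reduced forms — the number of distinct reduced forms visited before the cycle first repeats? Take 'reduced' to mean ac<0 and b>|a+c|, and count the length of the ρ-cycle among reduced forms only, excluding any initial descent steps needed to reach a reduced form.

D = 553, ⌊√D⌋ = 23
river: ρ → (9,11,-12)
river: ρ → (-12,13,8)
river: ρ → (8,19,-6)
river: ρ → (-6,17,11)
river: ρ → (11,5,-12)
river: ρ → (-12,19,4)
river: ρ → (4,21,-7)
river: ρ → (-7,21,4)
river: ρ → (4,19,-12)
river: ρ → (-12,5,11)
river: ρ → (11,17,-6)
river: ρ → (-6,19,8)
river: ρ → (8,13,-12)
river: ρ → (-12,11,9)
river: ρ → (9,7,-14)
river: ρ → (-14,21,2)
river: ρ → (2,23,-3)
river: ρ → (-3,19,16)
river: ρ → (16,13,-6)
river: ρ → (-6,23,1)
river: ρ → (1,23,-6)
river: ρ → (-6,13,16)
river: ρ → (16,19,-3)
river: ρ → (-3,23,2)
river: ρ → (2,21,-14)
river: ρ → (-14,7,9)
ρ-cycle length = 26 (tail of 0 descent steps not counted)

26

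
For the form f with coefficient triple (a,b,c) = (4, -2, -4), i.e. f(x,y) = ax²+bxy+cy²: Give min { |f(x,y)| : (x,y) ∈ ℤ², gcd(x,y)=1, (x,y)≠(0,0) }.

descent: ρ → (-4,2,4)  [lands on river]
river: ρ → (4,6,-2)
river: ρ → (-2,6,4)
river: ρ → (4,2,-4)
river: ρ → (-4,6,2)
river: ρ → (2,6,-4)
closes: descent 1, river 6
min |a| on river = 2

2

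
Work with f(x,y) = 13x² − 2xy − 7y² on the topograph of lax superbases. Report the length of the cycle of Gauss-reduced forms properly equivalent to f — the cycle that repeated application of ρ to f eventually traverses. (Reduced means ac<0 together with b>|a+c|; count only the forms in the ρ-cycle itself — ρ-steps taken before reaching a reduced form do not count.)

D = 368, ⌊√D⌋ = 19
descent: ρ → (-7,16,4)  [lands on river]
river: ρ → (4,16,-7)
river: ρ → (-7,12,8)
river: ρ → (8,4,-11)
river: ρ → (-11,18,1)
river: ρ → (1,18,-11)
river: ρ → (-11,4,8)
river: ρ → (8,12,-7)
ρ-cycle length = 8 (tail of 1 descent step not counted)

8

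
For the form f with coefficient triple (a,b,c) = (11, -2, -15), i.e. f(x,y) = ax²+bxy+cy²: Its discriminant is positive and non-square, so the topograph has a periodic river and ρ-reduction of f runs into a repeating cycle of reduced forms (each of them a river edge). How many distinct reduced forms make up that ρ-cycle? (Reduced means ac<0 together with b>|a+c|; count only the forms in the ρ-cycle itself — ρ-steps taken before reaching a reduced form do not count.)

D = 664, ⌊√D⌋ = 25
descent: ρ → (-15,2,11)
descent: ρ → (11,20,-6)  [lands on river]
river: ρ → (-6,16,17)
river: ρ → (17,18,-5)
river: ρ → (-5,22,9)
river: ρ → (9,14,-13)
river: ρ → (-13,12,10)
river: ρ → (10,8,-15)
river: ρ → (-15,22,3)
river: ρ → (3,20,-22)
river: ρ → (-22,24,1)
river: ρ → (1,24,-22)
river: ρ → (-22,20,3)
river: ρ → (3,22,-15)
river: ρ → (-15,8,10)
river: ρ → (10,12,-13)
river: ρ → (-13,14,9)
river: ρ → (9,22,-5)
river: ρ → (-5,18,17)
river: ρ → (17,16,-6)
river: ρ → (-6,20,11)
river: ρ → (11,24,-2)
river: ρ → (-2,24,11)
ρ-cycle length = 22 (tail of 2 descent steps not counted)

22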